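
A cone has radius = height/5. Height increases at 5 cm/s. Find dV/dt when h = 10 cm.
20π cm³/s

V = (1/3)π(h/5)²h = πh³/75
dV/dt = πh²/25 · 5
At h = 10: dV/dt = 20π cm³/s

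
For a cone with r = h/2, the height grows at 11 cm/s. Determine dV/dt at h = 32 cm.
2816π cm³/s

V = (1/3)π(h/2)²h = πh³/12
dV/dt = πh²/4 · 11
At h = 32: dV/dt = 2816π cm³/s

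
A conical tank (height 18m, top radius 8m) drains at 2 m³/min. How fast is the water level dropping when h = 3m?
9/(8π) ≈ 0.3581 m/min

r/h = 8/18, so r = (4/9)h
V = (1/3)πr²h = (1/3)π((4/9)h)²h = (16/243)πh³
dV/dh = (16/81)πh²
dh/dt = (dV/dt)/(dV/dh) = -2/((16/81)π·3²) = -9/(8π) m/min
The level is dropping at 9/(8π) ≈ 0.3581 m/min.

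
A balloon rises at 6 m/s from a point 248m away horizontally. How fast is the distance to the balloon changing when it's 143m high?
858√81953/81953 ≈ 2.997 m/s

z² = 248² + y²
z = √(248² + 143²) = √81953
dz/dt = y/z · dy/dt = 143/√81953 · 6 = 858√81953/81953 ≈ 2.997 m/s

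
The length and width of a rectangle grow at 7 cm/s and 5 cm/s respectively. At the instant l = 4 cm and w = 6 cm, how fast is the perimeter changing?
24 cm/s

P = 2(l + w)
dP/dt = 2(dl/dt + dw/dt) = 2(7 + 5) = 24 cm/s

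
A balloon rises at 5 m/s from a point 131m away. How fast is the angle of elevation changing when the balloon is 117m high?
0.021232 rad/s

tan(θ) = y/131
sec²(θ) · dθ/dt = (1/131) · dy/dt
dθ/dt = cos²(θ)/131 · 5 = 131/(131² + 117²) · 5
dθ/dt = 0.021232 rad/s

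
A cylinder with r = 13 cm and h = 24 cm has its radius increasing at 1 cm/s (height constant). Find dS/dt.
100π cm²/s

S = 2πrh + 2πr² (lateral + bases)
dS/dt = (2πh + 4πr)·dr/dt = (2π·24 + 4π·13)·1
= 100π cm²/s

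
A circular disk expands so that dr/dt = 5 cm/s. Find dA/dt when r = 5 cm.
50π cm²/s

A = πr²
dA/dt = 2πr · dr/dt = 2π(5)(5) = 50π cm²/s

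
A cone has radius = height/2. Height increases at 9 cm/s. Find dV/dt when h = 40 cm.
3600π cm³/s

V = (1/3)π(h/2)²h = πh³/12
dV/dt = πh²/4 · 9
At h = 40: dV/dt = 3600π cm³/s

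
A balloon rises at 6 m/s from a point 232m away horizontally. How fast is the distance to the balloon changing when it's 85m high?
510√61049/61049 ≈ 2.064 m/s

z² = 232² + y²
z = √(232² + 85²) = √61049
dz/dt = y/z · dy/dt = 85/√61049 · 6 = 510√61049/61049 ≈ 2.064 m/s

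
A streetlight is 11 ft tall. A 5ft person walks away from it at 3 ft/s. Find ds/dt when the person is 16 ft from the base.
5/2 ft/s

By similar triangles: 11/(x+s) = 5/s
Solving: s = 5x/6
ds/dt = 5/6 · dx/dt = 5/6 · 3 = 5/2 ft/s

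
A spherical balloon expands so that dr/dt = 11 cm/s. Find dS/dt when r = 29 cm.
2552π cm²/s

S = 4πr²
dS/dt = dS/dr · dr/dt = 8πr · 11
At r = 29: dS/dt = 2552π cm²/s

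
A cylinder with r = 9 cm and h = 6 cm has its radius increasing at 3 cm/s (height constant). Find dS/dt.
144π cm²/s

S = 2πrh + 2πr² (lateral + bases)
dS/dt = (2πh + 4πr)·dr/dt = (2π·6 + 4π·9)·3
= 144π cm²/s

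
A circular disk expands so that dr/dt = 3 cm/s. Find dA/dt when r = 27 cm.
162π cm²/s

A = πr²
dA/dt = 2πr · dr/dt = 2π(27)(3) = 162π cm²/s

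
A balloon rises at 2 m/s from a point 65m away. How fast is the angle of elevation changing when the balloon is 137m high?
0.005654 rad/s

tan(θ) = y/65
sec²(θ) · dθ/dt = (1/65) · dy/dt
dθ/dt = cos²(θ)/65 · 2 = 65/(65² + 137²) · 2
dθ/dt = 0.005654 rad/s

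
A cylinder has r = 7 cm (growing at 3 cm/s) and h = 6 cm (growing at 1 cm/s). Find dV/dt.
301π cm³/s

V = πr²h
dV/dt = 2πrh·dr/dt + πr²·dh/dt
= 2π(7)(6)(3) + π(7)²(1)
= 301π cm³/s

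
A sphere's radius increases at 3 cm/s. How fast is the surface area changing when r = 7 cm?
168π cm²/s

S = 4πr²
dS/dt = dS/dr · dr/dt = 8πr · 3
At r = 7: dS/dt = 168π cm²/s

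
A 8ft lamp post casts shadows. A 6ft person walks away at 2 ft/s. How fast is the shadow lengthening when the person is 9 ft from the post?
6 ft/s

By similar triangles: 8/(x+s) = 6/s
Solving: s = 6x/2
ds/dt = 6/2 · dx/dt = 3 · 2 = 6 ft/s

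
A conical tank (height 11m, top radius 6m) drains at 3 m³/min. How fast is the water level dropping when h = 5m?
121/(300π) ≈ 0.1284 m/min

r/h = 6/11, so r = (6/11)h
V = (1/3)πr²h = (1/3)π((6/11)h)²h = (12/121)πh³
dV/dh = (36/121)πh²
dh/dt = (dV/dt)/(dV/dh) = -3/((36/121)π·5²) = -121/(300π) m/min
The level is dropping at 121/(300π) ≈ 0.1284 m/min.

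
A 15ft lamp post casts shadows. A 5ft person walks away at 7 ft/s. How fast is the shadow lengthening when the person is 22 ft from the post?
7/2 ft/s

By similar triangles: 15/(x+s) = 5/s
Solving: s = 5x/10
ds/dt = 5/10 · dx/dt = 1/2 · 7 = 7/2 ft/s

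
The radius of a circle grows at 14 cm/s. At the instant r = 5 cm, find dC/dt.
28π cm/s

C = 2πr
dC/dt = 2π · dr/dt = 2π · 14 = 28π cm/s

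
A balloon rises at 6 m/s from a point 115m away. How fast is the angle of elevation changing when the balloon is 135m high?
0.02194 rad/s

tan(θ) = y/115
sec²(θ) · dθ/dt = (1/115) · dy/dt
dθ/dt = cos²(θ)/115 · 6 = 115/(115² + 135²) · 6
dθ/dt = 0.02194 rad/s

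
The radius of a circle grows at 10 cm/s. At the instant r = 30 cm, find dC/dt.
20π cm/s

C = 2πr
dC/dt = 2π · dr/dt = 2π · 10 = 20π cm/s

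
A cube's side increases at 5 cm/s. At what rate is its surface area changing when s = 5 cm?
300 cm²/s

A = 6s²
dA/dt = 12s · ds/dt = 12·5·5 = 300 cm²/s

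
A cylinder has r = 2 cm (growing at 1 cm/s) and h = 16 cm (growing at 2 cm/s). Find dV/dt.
72π cm³/s

V = πr²h
dV/dt = 2πrh·dr/dt + πr²·dh/dt
= 2π(2)(16)(1) + π(2)²(2)
= 72π cm³/s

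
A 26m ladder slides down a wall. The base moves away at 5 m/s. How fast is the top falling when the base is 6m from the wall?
3√10/8 ≈ 1.186 m/s

x² + y² = 26²
2x·dx/dt + 2y·dy/dt = 0
dy/dt = -x/y · dx/dt = -6/(8√10) · 5 = -3√10/8 m/s
The top is descending at 3√10/8 ≈ 1.186 m/s.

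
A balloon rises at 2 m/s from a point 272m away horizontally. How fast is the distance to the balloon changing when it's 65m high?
130√78209/78209 ≈ 0.4649 m/s

z² = 272² + y²
z = √(272² + 65²) = √78209
dz/dt = y/z · dy/dt = 65/√78209 · 2 = 130√78209/78209 ≈ 0.4649 m/s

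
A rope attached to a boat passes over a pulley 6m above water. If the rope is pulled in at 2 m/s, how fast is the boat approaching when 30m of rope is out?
5√6/6 ≈ 2.041 m/s

rope² = x² + 6²
x = √(30² - 6²) = 12√6
dx/dt = (rope/x) · d(rope)/dt = (30/(12√6)) · (-2) = -5√6/6 m/s
The boat approaches at 5√6/6 ≈ 2.041 m/s.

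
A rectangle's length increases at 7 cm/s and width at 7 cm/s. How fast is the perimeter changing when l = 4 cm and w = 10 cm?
28 cm/s

P = 2(l + w)
dP/dt = 2(dl/dt + dw/dt) = 2(7 + 7) = 28 cm/s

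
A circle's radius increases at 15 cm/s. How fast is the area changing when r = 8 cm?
240π cm²/s

A = πr²
dA/dt = 2πr · dr/dt = 2π(8)(15) = 240π cm²/s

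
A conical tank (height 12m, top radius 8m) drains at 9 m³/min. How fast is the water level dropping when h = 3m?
9/(4π) ≈ 0.7162 m/min

r/h = 8/12, so r = (2/3)h
V = (1/3)πr²h = (1/3)π((2/3)h)²h = (4/27)πh³
dV/dh = (4/9)πh²
dh/dt = (dV/dt)/(dV/dh) = -9/((4/9)π·3²) = -9/(4π) m/min
The level is dropping at 9/(4π) ≈ 0.7162 m/min.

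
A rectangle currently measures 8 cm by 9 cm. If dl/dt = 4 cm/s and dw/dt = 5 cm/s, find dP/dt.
18 cm/s

P = 2(l + w)
dP/dt = 2(dl/dt + dw/dt) = 2(4 + 5) = 18 cm/s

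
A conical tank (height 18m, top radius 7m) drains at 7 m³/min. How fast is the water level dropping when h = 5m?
324/(175π) ≈ 0.5893 m/min

r/h = 7/18, so r = (7/18)h
V = (1/3)πr²h = (1/3)π((7/18)h)²h = (49/972)πh³
dV/dh = (49/324)πh²
dh/dt = (dV/dt)/(dV/dh) = -7/((49/324)π·5²) = -324/(175π) m/min
The level is dropping at 324/(175π) ≈ 0.5893 m/min.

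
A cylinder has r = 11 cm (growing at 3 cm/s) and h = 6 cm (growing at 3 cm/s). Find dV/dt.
759π cm³/s

V = πr²h
dV/dt = 2πrh·dr/dt + πr²·dh/dt
= 2π(11)(6)(3) + π(11)²(3)
= 759π cm³/s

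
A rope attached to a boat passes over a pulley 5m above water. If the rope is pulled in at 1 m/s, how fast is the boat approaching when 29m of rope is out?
29√51/204 ≈ 1.015 m/s

rope² = x² + 5²
x = √(29² - 5²) = 4√51
dx/dt = (rope/x) · d(rope)/dt = (29/(4√51)) · (-1) = -29√51/204 m/s
The boat approaches at 29√51/204 ≈ 1.015 m/s.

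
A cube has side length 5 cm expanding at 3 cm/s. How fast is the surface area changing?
180 cm²/s

A = 6s²
dA/dt = 12s · ds/dt = 12·5·3 = 180 cm²/s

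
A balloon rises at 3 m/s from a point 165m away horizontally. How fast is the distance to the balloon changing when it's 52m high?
156/173 ≈ 0.9017 m/s

z² = 165² + y²
z = √(165² + 52²) = 173
dz/dt = y/z · dy/dt = 52/173 · 3 = 156/173 ≈ 0.9017 m/s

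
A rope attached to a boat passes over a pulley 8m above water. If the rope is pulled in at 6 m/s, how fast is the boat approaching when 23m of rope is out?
46√465/155 ≈ 6.4 m/s

rope² = x² + 8²
x = √(23² - 8²) = √465
dx/dt = (rope/x) · d(rope)/dt = (23/√465) · (-6) = -46√465/155 m/s
The boat approaches at 46√465/155 ≈ 6.4 m/s.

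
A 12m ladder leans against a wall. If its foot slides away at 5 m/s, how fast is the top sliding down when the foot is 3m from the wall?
√15/3 ≈ 1.291 m/s

x² + y² = 12²
2x·dx/dt + 2y·dy/dt = 0
dy/dt = -x/y · dx/dt = -3/(3√15) · 5 = -√15/3 m/s
The top is descending at √15/3 ≈ 1.291 m/s.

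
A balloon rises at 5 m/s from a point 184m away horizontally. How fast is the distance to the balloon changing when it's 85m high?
425√41081/41081 ≈ 2.097 m/s

z² = 184² + y²
z = √(184² + 85²) = √41081
dz/dt = y/z · dy/dt = 85/√41081 · 5 = 425√41081/41081 ≈ 2.097 m/s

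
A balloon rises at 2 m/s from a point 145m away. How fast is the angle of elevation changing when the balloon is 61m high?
0.011719 rad/s

tan(θ) = y/145
sec²(θ) · dθ/dt = (1/145) · dy/dt
dθ/dt = cos²(θ)/145 · 2 = 145/(145² + 61²) · 2
dθ/dt = 0.011719 rad/s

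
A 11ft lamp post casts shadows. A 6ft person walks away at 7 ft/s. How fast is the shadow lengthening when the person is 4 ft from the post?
42/5 ft/s

By similar triangles: 11/(x+s) = 6/s
Solving: s = 6x/5
ds/dt = 6/5 · dx/dt = 6/5 · 7 = 42/5 ft/s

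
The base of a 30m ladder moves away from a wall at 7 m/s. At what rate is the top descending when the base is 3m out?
7√11/33 ≈ 0.7035 m/s

x² + y² = 30²
2x·dx/dt + 2y·dy/dt = 0
dy/dt = -x/y · dx/dt = -3/(9√11) · 7 = -7√11/33 m/s
The top is descending at 7√11/33 ≈ 0.7035 m/s.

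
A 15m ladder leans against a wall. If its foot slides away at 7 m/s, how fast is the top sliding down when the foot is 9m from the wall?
21/4 = 5.25 m/s

x² + y² = 15²
2x·dx/dt + 2y·dy/dt = 0
dy/dt = -x/y · dx/dt = -9/12 · 7 = -21/4 m/s
The top is descending at 21/4 = 5.25 m/s.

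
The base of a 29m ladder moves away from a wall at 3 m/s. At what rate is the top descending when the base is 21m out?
63/20 = 3.15 m/s

x² + y² = 29²
2x·dx/dt + 2y·dy/dt = 0
dy/dt = -x/y · dx/dt = -21/20 · 3 = -63/20 m/s
The top is descending at 63/20 = 3.15 m/s.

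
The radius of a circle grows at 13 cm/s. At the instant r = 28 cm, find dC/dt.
26π cm/s

C = 2πr
dC/dt = 2π · dr/dt = 2π · 13 = 26π cm/s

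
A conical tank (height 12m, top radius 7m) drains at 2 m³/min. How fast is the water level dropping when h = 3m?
32/(49π) ≈ 0.2079 m/min

r/h = 7/12, so r = (7/12)h
V = (1/3)πr²h = (1/3)π((7/12)h)²h = (49/432)πh³
dV/dh = (49/144)πh²
dh/dt = (dV/dt)/(dV/dh) = -2/((49/144)π·3²) = -32/(49π) m/min
The level is dropping at 32/(49π) ≈ 0.2079 m/min.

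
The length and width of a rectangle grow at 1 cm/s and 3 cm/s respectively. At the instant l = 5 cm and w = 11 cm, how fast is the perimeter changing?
8 cm/s

P = 2(l + w)
dP/dt = 2(dl/dt + dw/dt) = 2(1 + 3) = 8 cm/s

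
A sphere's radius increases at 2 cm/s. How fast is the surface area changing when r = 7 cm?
112π cm²/s

S = 4πr²
dS/dt = dS/dr · dr/dt = 8πr · 2
At r = 7: dS/dt = 112π cm²/s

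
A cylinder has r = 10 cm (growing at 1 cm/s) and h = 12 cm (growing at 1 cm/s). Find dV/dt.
340π cm³/s

V = πr²h
dV/dt = 2πrh·dr/dt + πr²·dh/dt
= 2π(10)(12)(1) + π(10)²(1)
= 340π cm³/s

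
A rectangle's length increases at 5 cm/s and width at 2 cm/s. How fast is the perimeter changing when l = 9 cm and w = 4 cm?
14 cm/s

P = 2(l + w)
dP/dt = 2(dl/dt + dw/dt) = 2(5 + 2) = 14 cm/s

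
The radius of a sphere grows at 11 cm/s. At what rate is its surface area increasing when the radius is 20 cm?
1760π cm²/s

S = 4πr²
dS/dt = dS/dr · dr/dt = 8πr · 11
At r = 20: dS/dt = 1760π cm²/s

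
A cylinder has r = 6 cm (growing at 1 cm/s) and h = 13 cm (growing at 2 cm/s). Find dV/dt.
228π cm³/s

V = πr²h
dV/dt = 2πrh·dr/dt + πr²·dh/dt
= 2π(6)(13)(1) + π(6)²(2)
= 228π cm³/s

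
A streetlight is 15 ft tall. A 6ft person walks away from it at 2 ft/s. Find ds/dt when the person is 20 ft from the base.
4/3 ft/s

By similar triangles: 15/(x+s) = 6/s
Solving: s = 6x/9
ds/dt = 6/9 · dx/dt = 2/3 · 2 = 4/3 ft/s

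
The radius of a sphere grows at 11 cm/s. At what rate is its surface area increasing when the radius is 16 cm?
1408π cm²/s

S = 4πr²
dS/dt = dS/dr · dr/dt = 8πr · 11
At r = 16: dS/dt = 1408π cm²/s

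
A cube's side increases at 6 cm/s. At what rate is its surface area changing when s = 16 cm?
1152 cm²/s

A = 6s²
dA/dt = 12s · ds/dt = 12·16·6 = 1152 cm²/s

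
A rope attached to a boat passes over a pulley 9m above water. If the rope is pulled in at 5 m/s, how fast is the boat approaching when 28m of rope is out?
140√703/703 ≈ 5.28 m/s

rope² = x² + 9²
x = √(28² - 9²) = √703
dx/dt = (rope/x) · d(rope)/dt = (28/√703) · (-5) = -140√703/703 m/s
The boat approaches at 140√703/703 ≈ 5.28 m/s.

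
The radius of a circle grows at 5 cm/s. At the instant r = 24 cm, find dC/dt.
10π cm/s

C = 2πr
dC/dt = 2π · dr/dt = 2π · 5 = 10π cm/s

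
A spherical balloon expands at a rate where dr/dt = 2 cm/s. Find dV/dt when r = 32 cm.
8192π cm³/s

V = (4/3)πr³
dV/dt = dV/dr · dr/dt = 4πr² · 2
At r = 32: dV/dt = 8192π cm³/s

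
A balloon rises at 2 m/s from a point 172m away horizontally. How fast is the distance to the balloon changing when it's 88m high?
44√2333/2333 ≈ 0.911 m/s

z² = 172² + y²
z = √(172² + 88²) = 4√2333
dz/dt = y/z · dy/dt = 88/(4√2333) · 2 = 44√2333/2333 ≈ 0.911 m/s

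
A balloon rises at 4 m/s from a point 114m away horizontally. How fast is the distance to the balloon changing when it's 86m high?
86√5098/2549 ≈ 2.409 m/s

z² = 114² + y²
z = √(114² + 86²) = 2√5098
dz/dt = y/z · dy/dt = 86/(2√5098) · 4 = 86√5098/2549 ≈ 2.409 m/s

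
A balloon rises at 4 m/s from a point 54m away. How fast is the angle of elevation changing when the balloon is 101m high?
0.016467 rad/s

tan(θ) = y/54
sec²(θ) · dθ/dt = (1/54) · dy/dt
dθ/dt = cos²(θ)/54 · 4 = 54/(54² + 101²) · 4
dθ/dt = 0.016467 rad/s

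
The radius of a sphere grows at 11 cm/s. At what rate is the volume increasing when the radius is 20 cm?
17600π cm³/s

V = (4/3)πr³
dV/dt = dV/dr · dr/dt = 4πr² · 11
At r = 20: dV/dt = 17600π cm³/s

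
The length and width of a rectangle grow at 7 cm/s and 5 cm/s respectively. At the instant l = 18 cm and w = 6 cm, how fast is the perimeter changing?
24 cm/s

P = 2(l + w)
dP/dt = 2(dl/dt + dw/dt) = 2(7 + 5) = 24 cm/s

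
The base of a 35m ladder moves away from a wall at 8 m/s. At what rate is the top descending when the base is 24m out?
192√649/649 ≈ 7.537 m/s

x² + y² = 35²
2x·dx/dt + 2y·dy/dt = 0
dy/dt = -x/y · dx/dt = -24/√649 · 8 = -192√649/649 m/s
The top is descending at 192√649/649 ≈ 7.537 m/s.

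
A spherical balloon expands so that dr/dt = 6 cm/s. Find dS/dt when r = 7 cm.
336π cm²/s

S = 4πr²
dS/dt = dS/dr · dr/dt = 8πr · 6
At r = 7: dS/dt = 336π cm²/s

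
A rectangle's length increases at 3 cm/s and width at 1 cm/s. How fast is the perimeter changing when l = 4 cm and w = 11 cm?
8 cm/s

P = 2(l + w)
dP/dt = 2(dl/dt + dw/dt) = 2(3 + 1) = 8 cm/s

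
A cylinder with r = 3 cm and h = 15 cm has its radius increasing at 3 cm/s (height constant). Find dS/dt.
126π cm²/s

S = 2πrh + 2πr² (lateral + bases)
dS/dt = (2πh + 4πr)·dr/dt = (2π·15 + 4π·3)·3
= 126π cm²/s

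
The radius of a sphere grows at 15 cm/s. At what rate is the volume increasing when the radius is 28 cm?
47040π cm³/s

V = (4/3)πr³
dV/dt = dV/dr · dr/dt = 4πr² · 15
At r = 28: dV/dt = 47040π cm³/s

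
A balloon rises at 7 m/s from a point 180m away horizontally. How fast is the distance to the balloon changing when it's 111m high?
259√4969/4969 ≈ 3.674 m/s

z² = 180² + y²
z = √(180² + 111²) = 3√4969
dz/dt = y/z · dy/dt = 111/(3√4969) · 7 = 259√4969/4969 ≈ 3.674 m/s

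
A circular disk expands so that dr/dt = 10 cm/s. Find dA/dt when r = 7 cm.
140π cm²/s

A = πr²
dA/dt = 2πr · dr/dt = 2π(7)(10) = 140π cm²/s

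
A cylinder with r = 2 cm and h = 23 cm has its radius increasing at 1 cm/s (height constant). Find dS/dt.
54π cm²/s

S = 2πrh + 2πr² (lateral + bases)
dS/dt = (2πh + 4πr)·dr/dt = (2π·23 + 4π·2)·1
= 54π cm²/s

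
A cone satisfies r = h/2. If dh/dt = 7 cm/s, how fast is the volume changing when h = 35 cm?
8575π/4 cm³/s

V = (1/3)π(h/2)²h = πh³/12
dV/dt = πh²/4 · 7
At h = 35: dV/dt = 8575π/4 cm³/s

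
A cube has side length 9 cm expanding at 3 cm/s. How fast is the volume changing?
729 cm³/s

V = s³
dV/dt = 3s² · ds/dt = 3·9²·3 = 729 cm³/s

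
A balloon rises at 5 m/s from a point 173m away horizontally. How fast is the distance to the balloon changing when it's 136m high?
136√1937/1937 ≈ 3.09 m/s

z² = 173² + y²
z = √(173² + 136²) = 5√1937
dz/dt = y/z · dy/dt = 136/(5√1937) · 5 = 136√1937/1937 ≈ 3.09 m/s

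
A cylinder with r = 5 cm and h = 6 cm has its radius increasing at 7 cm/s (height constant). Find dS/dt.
224π cm²/s

S = 2πrh + 2πr² (lateral + bases)
dS/dt = (2πh + 4πr)·dr/dt = (2π·6 + 4π·5)·7
= 224π cm²/s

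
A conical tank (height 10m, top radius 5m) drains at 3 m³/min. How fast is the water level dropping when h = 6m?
1/(3π) ≈ 0.1061 m/min

r/h = 5/10, so r = (1/2)h
V = (1/3)πr²h = (1/3)π((1/2)h)²h = (1/12)πh³
dV/dh = (1/4)πh²
dh/dt = (dV/dt)/(dV/dh) = -3/((1/4)π·6²) = -1/(3π) m/min
The level is dropping at 1/(3π) ≈ 0.1061 m/min.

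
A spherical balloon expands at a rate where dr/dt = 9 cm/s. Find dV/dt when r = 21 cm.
15876π cm³/s

V = (4/3)πr³
dV/dt = dV/dr · dr/dt = 4πr² · 9
At r = 21: dV/dt = 15876π cm³/s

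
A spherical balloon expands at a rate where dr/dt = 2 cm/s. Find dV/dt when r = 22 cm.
3872π cm³/s

V = (4/3)πr³
dV/dt = dV/dr · dr/dt = 4πr² · 2
At r = 22: dV/dt = 3872π cm³/s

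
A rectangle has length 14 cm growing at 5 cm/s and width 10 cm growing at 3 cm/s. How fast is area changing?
92 cm²/s

A = lw
dA/dt = w·dl/dt + l·dw/dt = 10·5 + 14·3 = 92 cm²/s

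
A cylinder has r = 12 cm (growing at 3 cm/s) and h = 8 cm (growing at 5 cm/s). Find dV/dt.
1296π cm³/s

V = πr²h
dV/dt = 2πrh·dr/dt + πr²·dh/dt
= 2π(12)(8)(3) + π(12)²(5)
= 1296π cm³/s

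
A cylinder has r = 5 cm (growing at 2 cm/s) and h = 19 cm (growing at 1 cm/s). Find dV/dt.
405π cm³/s

V = πr²h
dV/dt = 2πrh·dr/dt + πr²·dh/dt
= 2π(5)(19)(2) + π(5)²(1)
= 405π cm³/s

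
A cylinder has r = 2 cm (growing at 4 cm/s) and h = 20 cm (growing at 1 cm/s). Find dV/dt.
324π cm³/s

V = πr²h
dV/dt = 2πrh·dr/dt + πr²·dh/dt
= 2π(2)(20)(4) + π(2)²(1)
= 324π cm³/s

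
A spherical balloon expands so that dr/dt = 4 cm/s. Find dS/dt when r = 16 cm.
512π cm²/s

S = 4πr²
dS/dt = dS/dr · dr/dt = 8πr · 4
At r = 16: dS/dt = 512π cm²/s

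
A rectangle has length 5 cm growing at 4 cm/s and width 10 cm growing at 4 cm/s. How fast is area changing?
60 cm²/s

A = lw
dA/dt = w·dl/dt + l·dw/dt = 10·4 + 5·4 = 60 cm²/s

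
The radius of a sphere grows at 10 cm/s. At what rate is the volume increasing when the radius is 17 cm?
11560π cm³/s

V = (4/3)πr³
dV/dt = dV/dr · dr/dt = 4πr² · 10
At r = 17: dV/dt = 11560π cm³/s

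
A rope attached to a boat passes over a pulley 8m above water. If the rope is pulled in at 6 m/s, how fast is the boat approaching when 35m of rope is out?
70√129/129 ≈ 6.163 m/s

rope² = x² + 8²
x = √(35² - 8²) = 3√129
dx/dt = (rope/x) · d(rope)/dt = (35/(3√129)) · (-6) = -70√129/129 m/s
The boat approaches at 70√129/129 ≈ 6.163 m/s.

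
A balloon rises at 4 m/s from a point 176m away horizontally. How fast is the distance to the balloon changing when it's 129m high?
516√47617/47617 ≈ 2.365 m/s

z² = 176² + y²
z = √(176² + 129²) = √47617
dz/dt = y/z · dy/dt = 129/√47617 · 4 = 516√47617/47617 ≈ 2.365 m/s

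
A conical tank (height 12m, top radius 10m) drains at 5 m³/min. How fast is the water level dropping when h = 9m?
4/(45π) ≈ 0.02829 m/min

r/h = 10/12, so r = (5/6)h
V = (1/3)πr²h = (1/3)π((5/6)h)²h = (25/108)πh³
dV/dh = (25/36)πh²
dh/dt = (dV/dt)/(dV/dh) = -5/((25/36)π·9²) = -4/(45π) m/min
The level is dropping at 4/(45π) ≈ 0.02829 m/min.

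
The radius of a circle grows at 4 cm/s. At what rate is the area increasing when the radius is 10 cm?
80π cm²/s

A = πr²
dA/dt = 2πr · dr/dt = 2π(10)(4) = 80π cm²/s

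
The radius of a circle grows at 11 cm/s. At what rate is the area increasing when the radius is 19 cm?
418π cm²/s

A = πr²
dA/dt = 2πr · dr/dt = 2π(19)(11) = 418π cm²/s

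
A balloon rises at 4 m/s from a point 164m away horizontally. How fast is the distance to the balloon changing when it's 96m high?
96√2257/2257 ≈ 2.021 m/s

z² = 164² + y²
z = √(164² + 96²) = 4√2257
dz/dt = y/z · dy/dt = 96/(4√2257) · 4 = 96√2257/2257 ≈ 2.021 m/s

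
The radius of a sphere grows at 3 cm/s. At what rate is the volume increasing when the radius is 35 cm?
14700π cm³/s

V = (4/3)πr³
dV/dt = dV/dr · dr/dt = 4πr² · 3
At r = 35: dV/dt = 14700π cm³/s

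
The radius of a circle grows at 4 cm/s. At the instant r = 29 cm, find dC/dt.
8π cm/s

C = 2πr
dC/dt = 2π · dr/dt = 2π · 4 = 8π cm/s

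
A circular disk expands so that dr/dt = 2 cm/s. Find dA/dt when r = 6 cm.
24π cm²/s

A = πr²
dA/dt = 2πr · dr/dt = 2π(6)(2) = 24π cm²/s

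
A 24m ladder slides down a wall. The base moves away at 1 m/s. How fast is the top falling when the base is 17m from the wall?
17√287/287 ≈ 1.003 m/s

x² + y² = 24²
2x·dx/dt + 2y·dy/dt = 0
dy/dt = -x/y · dx/dt = -17/√287 · 1 = -17√287/287 m/s
The top is descending at 17√287/287 ≈ 1.003 m/s.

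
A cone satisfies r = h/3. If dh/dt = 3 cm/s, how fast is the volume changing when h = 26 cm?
676π/3 cm³/s

V = (1/3)π(h/3)²h = πh³/27
dV/dt = πh²/9 · 3
At h = 26: dV/dt = 676π/3 cm³/s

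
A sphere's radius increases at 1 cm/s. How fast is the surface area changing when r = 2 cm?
16π cm²/s

S = 4πr²
dS/dt = dS/dr · dr/dt = 8πr · 1
At r = 2: dS/dt = 16π cm²/s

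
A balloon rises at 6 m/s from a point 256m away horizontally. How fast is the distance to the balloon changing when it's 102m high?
306√18985/18985 ≈ 2.221 m/s

z² = 256² + y²
z = √(256² + 102²) = 2√18985
dz/dt = y/z · dy/dt = 102/(2√18985) · 6 = 306√18985/18985 ≈ 2.221 m/s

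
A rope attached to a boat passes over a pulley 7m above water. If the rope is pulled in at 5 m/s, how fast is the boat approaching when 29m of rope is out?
145√22/132 ≈ 5.152 m/s

rope² = x² + 7²
x = √(29² - 7²) = 6√22
dx/dt = (rope/x) · d(rope)/dt = (29/(6√22)) · (-5) = -145√22/132 m/s
The boat approaches at 145√22/132 ≈ 5.152 m/s.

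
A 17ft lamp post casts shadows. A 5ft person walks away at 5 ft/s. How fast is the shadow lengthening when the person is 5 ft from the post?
25/12 ft/s

By similar triangles: 17/(x+s) = 5/s
Solving: s = 5x/12
ds/dt = 5/12 · dx/dt = 5/12 · 5 = 25/12 ft/s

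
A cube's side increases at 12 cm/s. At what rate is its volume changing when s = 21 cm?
15876 cm³/s

V = s³
dV/dt = 3s² · ds/dt = 3·21²·12 = 15876 cm³/s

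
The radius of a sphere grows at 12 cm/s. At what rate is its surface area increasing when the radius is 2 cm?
192π cm²/s

S = 4πr²
dS/dt = dS/dr · dr/dt = 8πr · 12
At r = 2: dS/dt = 192π cm²/s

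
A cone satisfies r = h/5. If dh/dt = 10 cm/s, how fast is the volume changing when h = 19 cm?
722π/5 cm³/s

V = (1/3)π(h/5)²h = πh³/75
dV/dt = πh²/25 · 10
At h = 19: dV/dt = 722π/5 cm³/s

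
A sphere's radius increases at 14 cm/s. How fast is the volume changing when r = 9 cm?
4536π cm³/s

V = (4/3)πr³
dV/dt = dV/dr · dr/dt = 4πr² · 14
At r = 9: dV/dt = 4536π cm³/s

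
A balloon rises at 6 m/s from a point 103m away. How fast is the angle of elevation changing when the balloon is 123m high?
0.024011 rad/s

tan(θ) = y/103
sec²(θ) · dθ/dt = (1/103) · dy/dt
dθ/dt = cos²(θ)/103 · 6 = 103/(103² + 123²) · 6
dθ/dt = 0.024011 rad/s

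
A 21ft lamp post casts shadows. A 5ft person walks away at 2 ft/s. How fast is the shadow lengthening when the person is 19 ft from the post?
5/8 ft/s

By similar triangles: 21/(x+s) = 5/s
Solving: s = 5x/16
ds/dt = 5/16 · dx/dt = 5/16 · 2 = 5/8 ft/s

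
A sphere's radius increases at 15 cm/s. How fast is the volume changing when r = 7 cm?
2940π cm³/s

V = (4/3)πr³
dV/dt = dV/dr · dr/dt = 4πr² · 15
At r = 7: dV/dt = 2940π cm³/s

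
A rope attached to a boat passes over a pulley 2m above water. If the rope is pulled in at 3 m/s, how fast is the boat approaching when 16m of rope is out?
8√7/7 ≈ 3.024 m/s

rope² = x² + 2²
x = √(16² - 2²) = 6√7
dx/dt = (rope/x) · d(rope)/dt = (16/(6√7)) · (-3) = -8√7/7 m/s
The boat approaches at 8√7/7 ≈ 3.024 m/s.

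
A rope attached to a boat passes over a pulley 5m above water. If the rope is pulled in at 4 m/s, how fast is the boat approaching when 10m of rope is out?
8√3/3 ≈ 4.619 m/s

rope² = x² + 5²
x = √(10² - 5²) = 5√3
dx/dt = (rope/x) · d(rope)/dt = (10/(5√3)) · (-4) = -8√3/3 m/s
The boat approaches at 8√3/3 ≈ 4.619 m/s.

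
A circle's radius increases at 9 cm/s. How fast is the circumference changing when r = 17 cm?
18π cm/s

C = 2πr
dC/dt = 2π · dr/dt = 2π · 9 = 18π cm/s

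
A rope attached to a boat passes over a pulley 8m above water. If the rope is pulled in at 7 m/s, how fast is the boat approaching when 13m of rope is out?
13√105/15 ≈ 8.881 m/s

rope² = x² + 8²
x = √(13² - 8²) = √105
dx/dt = (rope/x) · d(rope)/dt = (13/√105) · (-7) = -13√105/15 m/s
The boat approaches at 13√105/15 ≈ 8.881 m/s.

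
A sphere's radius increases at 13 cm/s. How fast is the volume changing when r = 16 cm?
13312π cm³/s

V = (4/3)πr³
dV/dt = dV/dr · dr/dt = 4πr² · 13
At r = 16: dV/dt = 13312π cm³/s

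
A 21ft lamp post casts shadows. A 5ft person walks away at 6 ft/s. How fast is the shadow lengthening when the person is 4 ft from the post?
15/8 ft/s

By similar triangles: 21/(x+s) = 5/s
Solving: s = 5x/16
ds/dt = 5/16 · dx/dt = 5/16 · 6 = 15/8 ft/s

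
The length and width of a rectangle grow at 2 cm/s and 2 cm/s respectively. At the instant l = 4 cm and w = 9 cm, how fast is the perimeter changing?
8 cm/s

P = 2(l + w)
dP/dt = 2(dl/dt + dw/dt) = 2(2 + 2) = 8 cm/s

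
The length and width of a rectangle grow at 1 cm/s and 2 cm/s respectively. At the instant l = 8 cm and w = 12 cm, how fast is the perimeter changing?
6 cm/s

P = 2(l + w)
dP/dt = 2(dl/dt + dw/dt) = 2(1 + 2) = 6 cm/s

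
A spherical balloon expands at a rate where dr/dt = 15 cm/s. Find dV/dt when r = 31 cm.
57660π cm³/s

V = (4/3)πr³
dV/dt = dV/dr · dr/dt = 4πr² · 15
At r = 31: dV/dt = 57660π cm³/s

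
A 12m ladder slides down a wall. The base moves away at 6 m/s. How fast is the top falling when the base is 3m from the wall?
2√15/5 ≈ 1.549 m/s

x² + y² = 12²
2x·dx/dt + 2y·dy/dt = 0
dy/dt = -x/y · dx/dt = -3/(3√15) · 6 = -2√15/5 m/s
The top is descending at 2√15/5 ≈ 1.549 m/s.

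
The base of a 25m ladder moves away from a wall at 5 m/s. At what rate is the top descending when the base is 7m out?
35/24 ≈ 1.458 m/s

x² + y² = 25²
2x·dx/dt + 2y·dy/dt = 0
dy/dt = -x/y · dx/dt = -7/24 · 5 = -35/24 m/s
The top is descending at 35/24 ≈ 1.458 m/s.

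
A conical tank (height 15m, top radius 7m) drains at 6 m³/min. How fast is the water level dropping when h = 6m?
75/(98π) ≈ 0.2436 m/min

r/h = 7/15, so r = (7/15)h
V = (1/3)πr²h = (1/3)π((7/15)h)²h = (49/675)πh³
dV/dh = (49/225)πh²
dh/dt = (dV/dt)/(dV/dh) = -6/((49/225)π·6²) = -75/(98π) m/min
The level is dropping at 75/(98π) ≈ 0.2436 m/min.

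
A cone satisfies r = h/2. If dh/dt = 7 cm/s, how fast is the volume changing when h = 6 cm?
63π cm³/s

V = (1/3)π(h/2)²h = πh³/12
dV/dt = πh²/4 · 7
At h = 6: dV/dt = 63π cm³/s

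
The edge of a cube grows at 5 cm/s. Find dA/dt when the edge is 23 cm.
1380 cm²/s

A = 6s²
dA/dt = 12s · ds/dt = 12·23·5 = 1380 cm²/s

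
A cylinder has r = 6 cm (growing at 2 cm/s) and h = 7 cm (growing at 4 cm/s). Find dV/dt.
312π cm³/s

V = πr²h
dV/dt = 2πrh·dr/dt + πr²·dh/dt
= 2π(6)(7)(2) + π(6)²(4)
= 312π cm³/s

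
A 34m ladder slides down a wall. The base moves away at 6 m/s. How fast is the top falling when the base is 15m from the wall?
90√19/133 ≈ 2.95 m/s

x² + y² = 34²
2x·dx/dt + 2y·dy/dt = 0
dy/dt = -x/y · dx/dt = -15/(7√19) · 6 = -90√19/133 m/s
The top is descending at 90√19/133 ≈ 2.95 m/s.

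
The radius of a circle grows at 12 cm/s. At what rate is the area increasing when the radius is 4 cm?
96π cm²/s

A = πr²
dA/dt = 2πr · dr/dt = 2π(4)(12) = 96π cm²/s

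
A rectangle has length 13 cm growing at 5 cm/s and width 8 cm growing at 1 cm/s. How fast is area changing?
53 cm²/s

A = lw
dA/dt = w·dl/dt + l·dw/dt = 8·5 + 13·1 = 53 cm²/s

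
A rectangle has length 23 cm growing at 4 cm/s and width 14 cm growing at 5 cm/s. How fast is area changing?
171 cm²/s

A = lw
dA/dt = w·dl/dt + l·dw/dt = 14·4 + 23·5 = 171 cm²/s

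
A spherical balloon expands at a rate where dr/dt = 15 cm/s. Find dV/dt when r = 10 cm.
6000π cm³/s

V = (4/3)πr³
dV/dt = dV/dr · dr/dt = 4πr² · 15
At r = 10: dV/dt = 6000π cm³/s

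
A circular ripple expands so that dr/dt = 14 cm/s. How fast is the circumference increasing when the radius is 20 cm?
28π cm/s

C = 2πr
dC/dt = 2π · dr/dt = 2π · 14 = 28π cm/s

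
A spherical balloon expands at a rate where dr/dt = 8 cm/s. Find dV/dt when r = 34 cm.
36992π cm³/s

V = (4/3)πr³
dV/dt = dV/dr · dr/dt = 4πr² · 8
At r = 34: dV/dt = 36992π cm³/s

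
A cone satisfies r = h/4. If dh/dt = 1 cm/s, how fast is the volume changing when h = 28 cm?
49π cm³/s

V = (1/3)π(h/4)²h = πh³/48
dV/dt = πh²/16 · 1
At h = 28: dV/dt = 49π cm³/s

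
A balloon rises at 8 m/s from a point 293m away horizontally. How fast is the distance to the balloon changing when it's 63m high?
252√89818/44909 ≈ 1.682 m/s

z² = 293² + y²
z = √(293² + 63²) = √89818
dz/dt = y/z · dy/dt = 63/√89818 · 8 = 252√89818/44909 ≈ 1.682 m/s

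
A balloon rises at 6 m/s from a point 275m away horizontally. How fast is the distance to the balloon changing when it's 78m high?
468√81709/81709 ≈ 1.637 m/s

z² = 275² + y²
z = √(275² + 78²) = √81709
dz/dt = y/z · dy/dt = 78/√81709 · 6 = 468√81709/81709 ≈ 1.637 m/s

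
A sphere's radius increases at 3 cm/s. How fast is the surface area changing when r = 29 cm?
696π cm²/s

S = 4πr²
dS/dt = dS/dr · dr/dt = 8πr · 3
At r = 29: dS/dt = 696π cm²/s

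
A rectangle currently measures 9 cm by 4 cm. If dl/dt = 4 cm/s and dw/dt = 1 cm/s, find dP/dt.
10 cm/s

P = 2(l + w)
dP/dt = 2(dl/dt + dw/dt) = 2(4 + 1) = 10 cm/s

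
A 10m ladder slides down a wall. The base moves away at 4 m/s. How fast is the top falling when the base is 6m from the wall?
3 m/s

x² + y² = 10²
2x·dx/dt + 2y·dy/dt = 0
dy/dt = -x/y · dx/dt = -6/8 · 4 = -3 m/s
The top is descending at 3 m/s.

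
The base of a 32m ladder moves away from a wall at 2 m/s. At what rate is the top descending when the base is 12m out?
6√55/55 ≈ 0.809 m/s

x² + y² = 32²
2x·dx/dt + 2y·dy/dt = 0
dy/dt = -x/y · dx/dt = -12/(4√55) · 2 = -6√55/55 m/s
The top is descending at 6√55/55 ≈ 0.809 m/s.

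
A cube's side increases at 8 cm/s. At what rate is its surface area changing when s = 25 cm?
2400 cm²/s

A = 6s²
dA/dt = 12s · ds/dt = 12·25·8 = 2400 cm²/s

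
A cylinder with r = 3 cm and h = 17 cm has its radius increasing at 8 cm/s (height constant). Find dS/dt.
368π cm²/s

S = 2πrh + 2πr² (lateral + bases)
dS/dt = (2πh + 4πr)·dr/dt = (2π·17 + 4π·3)·8
= 368π cm²/s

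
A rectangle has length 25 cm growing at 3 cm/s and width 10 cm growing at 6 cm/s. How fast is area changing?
180 cm²/s

A = lw
dA/dt = w·dl/dt + l·dw/dt = 10·3 + 25·6 = 180 cm²/s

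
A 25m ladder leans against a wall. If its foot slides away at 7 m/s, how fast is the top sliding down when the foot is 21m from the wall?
147√46/92 ≈ 10.84 m/s

x² + y² = 25²
2x·dx/dt + 2y·dy/dt = 0
dy/dt = -x/y · dx/dt = -21/(2√46) · 7 = -147√46/92 m/s
The top is descending at 147√46/92 ≈ 10.84 m/s.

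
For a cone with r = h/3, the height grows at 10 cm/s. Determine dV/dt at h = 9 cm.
90π cm³/s

V = (1/3)π(h/3)²h = πh³/27
dV/dt = πh²/9 · 10
At h = 9: dV/dt = 90π cm³/s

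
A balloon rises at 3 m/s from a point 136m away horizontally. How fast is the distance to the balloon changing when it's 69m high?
207√23257/23257 ≈ 1.357 m/s

z² = 136² + y²
z = √(136² + 69²) = √23257
dz/dt = y/z · dy/dt = 69/√23257 · 3 = 207√23257/23257 ≈ 1.357 m/s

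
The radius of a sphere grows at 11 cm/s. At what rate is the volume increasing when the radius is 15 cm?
9900π cm³/s

V = (4/3)πr³
dV/dt = dV/dr · dr/dt = 4πr² · 11
At r = 15: dV/dt = 9900π cm³/s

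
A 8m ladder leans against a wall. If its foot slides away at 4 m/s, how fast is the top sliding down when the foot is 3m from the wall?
12√55/55 ≈ 1.618 m/s

x² + y² = 8²
2x·dx/dt + 2y·dy/dt = 0
dy/dt = -x/y · dx/dt = -3/√55 · 4 = -12√55/55 m/s
The top is descending at 12√55/55 ≈ 1.618 m/s.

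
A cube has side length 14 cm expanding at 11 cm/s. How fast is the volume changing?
6468 cm³/s

V = s³
dV/dt = 3s² · ds/dt = 3·14²·11 = 6468 cm³/s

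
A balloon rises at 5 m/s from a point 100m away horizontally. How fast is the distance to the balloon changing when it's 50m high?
√5 ≈ 2.236 m/s

z² = 100² + y²
z = √(100² + 50²) = 50√5
dz/dt = y/z · dy/dt = 50/(50√5) · 5 = √5 ≈ 2.236 m/s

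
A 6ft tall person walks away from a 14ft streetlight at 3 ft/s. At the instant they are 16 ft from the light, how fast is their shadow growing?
9/4 ft/s

By similar triangles: 14/(x+s) = 6/s
Solving: s = 6x/8
ds/dt = 6/8 · dx/dt = 3/4 · 3 = 9/4 ft/s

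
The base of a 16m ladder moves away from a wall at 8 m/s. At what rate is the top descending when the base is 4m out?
8√15/15 ≈ 2.066 m/s

x² + y² = 16²
2x·dx/dt + 2y·dy/dt = 0
dy/dt = -x/y · dx/dt = -4/(4√15) · 8 = -8√15/15 m/s
The top is descending at 8√15/15 ≈ 2.066 m/s.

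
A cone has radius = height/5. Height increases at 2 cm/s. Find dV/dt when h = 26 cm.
1352π/25 cm³/s

V = (1/3)π(h/5)²h = πh³/75
dV/dt = πh²/25 · 2
At h = 26: dV/dt = 1352π/25 cm³/s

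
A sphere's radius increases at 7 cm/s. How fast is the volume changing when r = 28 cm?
21952π cm³/s

V = (4/3)πr³
dV/dt = dV/dr · dr/dt = 4πr² · 7
At r = 28: dV/dt = 21952π cm³/s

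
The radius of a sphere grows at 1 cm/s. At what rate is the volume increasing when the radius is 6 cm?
144π cm³/s

V = (4/3)πr³
dV/dt = dV/dr · dr/dt = 4πr² · 1
At r = 6: dV/dt = 144π cm³/s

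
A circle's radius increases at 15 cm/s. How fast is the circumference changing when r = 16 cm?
30π cm/s

C = 2πr
dC/dt = 2π · dr/dt = 2π · 15 = 30π cm/s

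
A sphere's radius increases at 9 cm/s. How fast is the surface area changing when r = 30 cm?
2160π cm²/s

S = 4πr²
dS/dt = dS/dr · dr/dt = 8πr · 9
At r = 30: dS/dt = 2160π cm²/s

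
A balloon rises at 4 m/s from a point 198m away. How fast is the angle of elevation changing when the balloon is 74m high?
0.017726 rad/s

tan(θ) = y/198
sec²(θ) · dθ/dt = (1/198) · dy/dt
dθ/dt = cos²(θ)/198 · 4 = 198/(198² + 74²) · 4
dθ/dt = 0.017726 rad/s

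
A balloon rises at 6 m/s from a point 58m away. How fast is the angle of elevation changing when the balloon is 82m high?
0.034496 rad/s

tan(θ) = y/58
sec²(θ) · dθ/dt = (1/58) · dy/dt
dθ/dt = cos²(θ)/58 · 6 = 58/(58² + 82²) · 6
dθ/dt = 0.034496 rad/s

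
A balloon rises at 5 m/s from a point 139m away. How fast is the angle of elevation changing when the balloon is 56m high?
0.030948 rad/s

tan(θ) = y/139
sec²(θ) · dθ/dt = (1/139) · dy/dt
dθ/dt = cos²(θ)/139 · 5 = 139/(139² + 56²) · 5
dθ/dt = 0.030948 rad/s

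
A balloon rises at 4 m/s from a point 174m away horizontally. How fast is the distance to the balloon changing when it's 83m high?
332√37165/37165 ≈ 1.722 m/s

z² = 174² + y²
z = √(174² + 83²) = √37165
dz/dt = y/z · dy/dt = 83/√37165 · 4 = 332√37165/37165 ≈ 1.722 m/s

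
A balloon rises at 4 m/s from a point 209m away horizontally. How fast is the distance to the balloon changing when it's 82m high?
328√50405/50405 ≈ 1.461 m/s

z² = 209² + y²
z = √(209² + 82²) = √50405
dz/dt = y/z · dy/dt = 82/√50405 · 4 = 328√50405/50405 ≈ 1.461 m/s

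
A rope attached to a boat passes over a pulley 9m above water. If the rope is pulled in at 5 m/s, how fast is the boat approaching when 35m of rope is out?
175√286/572 ≈ 5.174 m/s

rope² = x² + 9²
x = √(35² - 9²) = 2√286
dx/dt = (rope/x) · d(rope)/dt = (35/(2√286)) · (-5) = -175√286/572 m/s
The boat approaches at 175√286/572 ≈ 5.174 m/s.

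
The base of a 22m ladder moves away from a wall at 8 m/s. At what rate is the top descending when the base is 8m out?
32√105/105 ≈ 3.123 m/s

x² + y² = 22²
2x·dx/dt + 2y·dy/dt = 0
dy/dt = -x/y · dx/dt = -8/(2√105) · 8 = -32√105/105 m/s
The top is descending at 32√105/105 ≈ 3.123 m/s.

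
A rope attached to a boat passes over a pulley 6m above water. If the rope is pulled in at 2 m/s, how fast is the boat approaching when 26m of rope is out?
13√10/20 ≈ 2.055 m/s

rope² = x² + 6²
x = √(26² - 6²) = 8√10
dx/dt = (rope/x) · d(rope)/dt = (26/(8√10)) · (-2) = -13√10/20 m/s
The boat approaches at 13√10/20 ≈ 2.055 m/s.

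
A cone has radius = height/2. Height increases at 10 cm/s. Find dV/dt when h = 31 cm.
4805π/2 cm³/s

V = (1/3)π(h/2)²h = πh³/12
dV/dt = πh²/4 · 10
At h = 31: dV/dt = 4805π/2 cm³/s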